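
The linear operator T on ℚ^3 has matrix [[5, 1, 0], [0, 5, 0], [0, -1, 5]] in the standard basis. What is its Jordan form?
The characteristic polynomial is det(xI - A) = (x - 5)^3, so the eigenvalues are 5 (algebraic multiplicity 3).

For λ = 5: rank(A - 5I) = 1, rank((A - 5I)^2) = 0. The eigenspace has dimension 3 - 1 = 2, so there are 2 Jordan blocks; the rank sequence gives block sizes [2, 1].

Assembling the blocks gives the Jordan form J above.

J = [[5, 1, 0], [0, 5, 0], [0, 0, 5]]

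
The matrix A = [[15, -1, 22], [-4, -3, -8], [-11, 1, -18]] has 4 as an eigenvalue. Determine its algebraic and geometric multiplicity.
The characteristic polynomial is (x - 4)(x + 5)^2, so the factor x - 4 appears with exponent 1: the algebraic multiplicity is 1.

rank(A - 4I) = 2, so the eigenspace has dimension 3 - 2 = 1: the geometric multiplicity is 1.

algebraic multiplicity 1, geometric multiplicity 1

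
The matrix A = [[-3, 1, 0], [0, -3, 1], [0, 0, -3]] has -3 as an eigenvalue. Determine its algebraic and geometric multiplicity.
algebraic multiplicity 3, geometric multiplicity 1

The characteristic polynomial is (x + 3)^3, so the factor x + 3 appears with exponent 3: the algebraic multiplicity is 3.

rank(A + 3I) = 2, so the eigenspace has dimension 3 - 2 = 1: the geometric multiplicity is 1.

Since 1 < 3, A is not diagonalizable.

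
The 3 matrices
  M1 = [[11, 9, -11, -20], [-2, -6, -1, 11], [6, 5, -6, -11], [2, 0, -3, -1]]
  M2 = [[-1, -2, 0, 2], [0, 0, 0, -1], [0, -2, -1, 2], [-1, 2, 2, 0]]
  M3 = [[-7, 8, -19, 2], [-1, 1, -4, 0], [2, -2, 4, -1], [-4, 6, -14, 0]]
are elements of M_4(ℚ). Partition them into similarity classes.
Characteristic polynomials: χ_{M1} = x^2(x + 1)^2, χ_{M2} = x^2(x + 1)^2, χ_{M3} = x^2(x + 1)^2.

{M1, M3}: invariant factors x^2(x + 1)^2.

{M2}: invariant factors x + 1, x^2(x + 1).

Matrices are similar if and only if their invariant-factor lists agree; the partition into similarity classes is {M1, M3}, {M2}.

2 classes: {M1, M3}, {M2}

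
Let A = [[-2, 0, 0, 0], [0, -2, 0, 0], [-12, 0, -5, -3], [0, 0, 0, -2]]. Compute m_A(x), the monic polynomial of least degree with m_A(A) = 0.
The characteristic polynomial factors as (x + 2)^3(x + 5). The minimal polynomial is ∏(x - λ)^{k_λ} where k_λ is the size of the largest Jordan block at λ.

For λ = -5: rank(A + 5I) = 3, and the largest Jordan block has size 1 (the smallest k with rank((A + 5I)^k) = rank((A + 5I)^(k+1))).
For λ = -2: rank(A + 2I) = 1, and the largest Jordan block has size 1 (the smallest k with rank((A + 2I)^k) = rank((A + 2I)^(k+1))).

So m_A(x) = (x + 2)(x + 5).

m_A(x) = (x + 2)(x + 5)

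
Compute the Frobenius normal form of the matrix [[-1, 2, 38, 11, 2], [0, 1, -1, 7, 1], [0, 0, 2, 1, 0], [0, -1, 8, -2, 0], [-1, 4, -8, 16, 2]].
The invariant factors of A (the non-unit diagonal entries of the Smith normal form of xI - A over ℚ[x]) are (x - 2)^3(x + 2)^2, each dividing the next. The characteristic polynomial is their product, (x - 2)^3(x + 2)^2.

The rational canonical form is the block-diagonal matrix of companion matrices C(f_i):
R = [[0, 0, 0, 0, 32], [1, 0, 0, 0, -16], [0, 1, 0, 0, -16], [0, 0, 1, 0, 8], [0, 0, 0, 1, 2]].

R = [[0, 0, 0, 0, 32], [1, 0, 0, 0, -16], [0, 1, 0, 0, -16], [0, 0, 1, 0, 8], [0, 0, 0, 1, 2]]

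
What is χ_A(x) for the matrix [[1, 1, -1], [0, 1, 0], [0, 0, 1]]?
xI - A = [[x - 1, -1, 1], [0, x - 1, 0], [0, 0, x - 1]].

Expanding det(xI - A) along the first row:
det(xI - A) = + (x - 1)·det([[x - 1, 0], [0, x - 1]]) - (-1)·det([[0, 0], [0, x - 1]]) + (1)·det([[0, x - 1], [0, 0]]).

Evaluating gives χ_A(x) = x^3 - 3x^2 + 3x - 1 = (x - 1)^3.

χ_A(x) = (x - 1)^3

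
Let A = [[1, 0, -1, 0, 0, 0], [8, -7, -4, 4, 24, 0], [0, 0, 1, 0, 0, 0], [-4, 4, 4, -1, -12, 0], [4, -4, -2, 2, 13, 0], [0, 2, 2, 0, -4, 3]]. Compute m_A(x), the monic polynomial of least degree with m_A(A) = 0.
m_A(x) = (x - 3)(x - 1)^2

The characteristic polynomial factors as (x - 3)^2(x - 1)^4. The minimal polynomial is ∏(x - λ)^{k_λ} where k_λ is the size of the largest Jordan block at λ.

For λ = 1: rank(A - I) = 3, and the largest Jordan block has size 2 (the smallest k with rank((A - I)^k) = rank((A - I)^(k+1))).
For λ = 3: rank(A - 3I) = 4, and the largest Jordan block has size 1 (the smallest k with rank((A - 3I)^k) = rank((A - 3I)^(k+1))).

So m_A(x) = (x - 3)(x - 1)^2.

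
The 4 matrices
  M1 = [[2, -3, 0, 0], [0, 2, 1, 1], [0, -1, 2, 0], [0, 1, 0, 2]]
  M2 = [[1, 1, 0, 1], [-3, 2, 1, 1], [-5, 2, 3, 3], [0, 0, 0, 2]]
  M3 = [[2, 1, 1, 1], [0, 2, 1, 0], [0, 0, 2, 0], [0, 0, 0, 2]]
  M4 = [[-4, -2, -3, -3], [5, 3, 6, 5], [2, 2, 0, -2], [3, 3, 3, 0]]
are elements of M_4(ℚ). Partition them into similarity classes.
2 classes: {M1, M2, M3}, {M4}

Characteristic polynomials: χ_{M1} = (x - 2)^4, χ_{M2} = (x - 2)^4, χ_{M3} = (x - 2)^4, χ_{M4} = x(x - 3)(x + 2)^2.

{M1, M2, M3}: invariant factors x - 2, (x - 2)^3.

{M4}: invariant factors x(x - 3)(x + 2)^2.

Matrices are similar if and only if their invariant-factor lists agree; the partition into similarity classes is {M1, M2, M3}, {M4}.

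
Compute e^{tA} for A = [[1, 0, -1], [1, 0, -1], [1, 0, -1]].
e^{tA} = [[t + 1, 0, -t], [t, 1, -t], [t, 0, 1 - t]]

A has Jordan form J = [[0, 1, 0], [0, 0, 0], [0, 0, 0]] with A = PJP^{-1}, so e^{tA} = P e^{tJ} P^{-1}.

For a Jordan block J_k(λ), e^{tJ_k(λ)} = e^{λt} · (I + tN + t^2 N^2/2! + ... + t^{k-1} N^{k-1}/(k-1)!) where N is the nilpotent superdiagonal part.

Assembling the blocks and conjugating back gives the entries of e^{tA} as shown above.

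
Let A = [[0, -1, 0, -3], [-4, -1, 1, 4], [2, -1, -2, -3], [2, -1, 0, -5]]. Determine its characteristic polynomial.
xI - A = [[x, 1, 0, 3], [4, x + 1, -1, -4], [-2, 1, x + 2, 3], [-2, 1, 0, x + 5]].

Expanding det(xI - A) along the first row:
det(xI - A) = + (x)·det([[x + 1, -1, -4], [1, x + 2, 3], [1, 0, x + 5]]) - (1)·det([[4, -1, -4], [-2, x + 2, 3], [-2, 0, x + 5]]) + (0)·det([[4, x + 1, -4], [-2, 1, 3], [-2, 1, x + 5]]) - (3)·det([[4, x + 1, -1], [-2, 1, x + 2], [-2, 1, 0]]).

Evaluating gives χ_A(x) = x^4 + 8x^3 + 24x^2 + 32x + 16 = (x + 2)^4.

χ_A(x) = (x + 2)^4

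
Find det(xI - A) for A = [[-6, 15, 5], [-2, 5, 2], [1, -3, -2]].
xI - A = [[x + 6, -15, -5], [2, x - 5, -2], [-1, 3, x + 2]].

Expanding det(xI - A) along the first row:
det(xI - A) = + (x + 6)·det([[x - 5, -2], [3, x + 2]]) - (-15)·det([[2, -2], [-1, x + 2]]) + (-5)·det([[2, x - 5], [-1, 3]]).

Evaluating gives χ_A(x) = x^3 + 3x^2 + 3x + 1 = (x + 1)^3.

χ_A(x) = (x + 1)^3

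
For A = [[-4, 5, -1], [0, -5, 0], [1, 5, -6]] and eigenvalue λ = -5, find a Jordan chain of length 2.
We seek v_1 ∈ ker((A + 5I)^2) \ ker(A + 5I), then set v_{i+1} = (A + 5I) v_i.

One such chain is v_1 = [[3, 1, 7]]^T, v_2 = [[1, 0, 1]]^T. Check: (A + 5I) v_2 = [[0, 0, 0]]^T = 0.

v_1 = [[3, 1, 7]]^T, v_2 = [[1, 0, 1]]^T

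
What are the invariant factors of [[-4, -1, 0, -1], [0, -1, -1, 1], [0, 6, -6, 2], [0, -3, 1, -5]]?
(x + 4)^2, (x + 4)^2

The Jordan structure of A has elementary divisors (x + 4)^2, (x + 4)^2. Arranging the block sizes at each eigenvalue in decreasing order and taking row products gives the invariant factors.

Invariant factors (smallest first, each dividing the next): (x + 4)^2, (x + 4)^2.

Check: the last factor (x + 4)^2 is the minimal polynomial, and the product (x + 4)^4 is the characteristic polynomial.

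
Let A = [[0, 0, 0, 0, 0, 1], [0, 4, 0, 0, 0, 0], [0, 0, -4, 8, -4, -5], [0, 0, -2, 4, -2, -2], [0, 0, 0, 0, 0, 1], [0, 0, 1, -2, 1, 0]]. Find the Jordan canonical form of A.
J = [[0, 1, 0, 0, 0, 0], [0, 0, 1, 0, 0, 0], [0, 0, 0, 0, 0, 0], [0, 0, 0, 0, 0, 0], [0, 0, 0, 0, 0, 0], [0, 0, 0, 0, 0, 4]]

The characteristic polynomial is det(xI - A) = x^5(x - 4), so the eigenvalues are 0 (algebraic multiplicity 5), 4 (algebraic multiplicity 1).

For λ = 0: rank(A) = 3, rank(A^2) = 2, rank(A^3) = 1. The eigenspace has dimension 6 - 3 = 3, so there are 3 Jordan blocks; the rank sequence gives block sizes [3, 1, 1].

For λ = 4: algebraic multiplicity 1 gives one 1×1 block.

Assembling the blocks gives the Jordan form J above.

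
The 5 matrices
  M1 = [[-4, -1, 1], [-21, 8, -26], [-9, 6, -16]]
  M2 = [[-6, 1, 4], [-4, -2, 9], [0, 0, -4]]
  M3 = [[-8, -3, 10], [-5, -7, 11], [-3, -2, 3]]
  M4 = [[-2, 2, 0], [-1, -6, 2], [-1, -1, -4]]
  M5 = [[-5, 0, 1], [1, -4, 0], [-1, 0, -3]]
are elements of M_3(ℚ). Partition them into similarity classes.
Characteristic polynomials: χ_{M1} = (x + 4)^3, χ_{M2} = (x + 4)^3, χ_{M3} = (x + 4)^3, χ_{M4} = (x + 4)^3, χ_{M5} = (x + 4)^3.

{M1, M2, M3, M4, M5}: invariant factors (x + 4)^3.

Matrices are similar if and only if their invariant-factor lists agree; the partition into similarity classes is {M1, M2, M3, M4, M5}.

1 class: {M1, M2, M3, M4, M5}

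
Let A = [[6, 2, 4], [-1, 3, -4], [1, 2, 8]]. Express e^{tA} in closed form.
A has Jordan form J = [[5, 0, 0], [0, 6, 1], [0, 0, 6]] with A = PJP^{-1}, so e^{tA} = P e^{tJ} P^{-1}.

For a Jordan block J_k(λ), e^{tJ_k(λ)} = e^{λt} · (I + tN + t^2 N^2/2! + ... + t^{k-1} N^{k-1}/(k-1)!) where N is the nilpotent superdiagonal part.

Assembling the blocks and conjugating back gives the entries of e^{tA} as shown above.

e^{tA} = [[(2*t*e^{t} - e^{t} + 2)*e^{5*t}, 2*(2*t*e^{t} - e^{t} + 1)*e^{5*t}, 4*t*e^{6*t}], [(-2*t*e^{t} + e^{t} - 1)*e^{5*t}, (-4*t*e^{t} + 2*e^{t} - 1)*e^{5*t}, -4*t*e^{6*t}], [t*e^{6*t}, 2*t*e^{6*t}, (2*t + 1)*e^{6*t}]]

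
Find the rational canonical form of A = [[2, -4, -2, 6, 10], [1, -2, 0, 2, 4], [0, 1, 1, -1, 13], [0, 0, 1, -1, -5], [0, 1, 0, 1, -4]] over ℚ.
R = [[0, 0, 0, 0, -8], [1, 0, 0, 0, 4], [0, 1, 0, 0, 10], [0, 0, 1, 0, -1], [0, 0, 0, 1, -4]]

The invariant factors of A (the non-unit diagonal entries of the Smith normal form of xI - A over ℚ[x]) are (x - 1)^2(x + 2)^3, each dividing the next. The characteristic polynomial is their product, (x - 1)^2(x + 2)^3.

The rational canonical form is the block-diagonal matrix of companion matrices C(f_i):
R = [[0, 0, 0, 0, -8], [1, 0, 0, 0, 4], [0, 1, 0, 0, 10], [0, 0, 1, 0, -1], [0, 0, 0, 1, -4]].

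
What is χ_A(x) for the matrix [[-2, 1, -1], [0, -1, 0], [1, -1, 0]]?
χ_A(x) = (x + 1)^3

xI - A = [[x + 2, -1, 1], [0, x + 1, 0], [-1, 1, x]].

Expanding det(xI - A) along the first row:
det(xI - A) = + (x + 2)·det([[x + 1, 0], [1, x]]) - (-1)·det([[0, 0], [-1, x]]) + (1)·det([[0, x + 1], [-1, 1]]).

Evaluating gives χ_A(x) = x^3 + 3x^2 + 3x + 1 = (x + 1)^3.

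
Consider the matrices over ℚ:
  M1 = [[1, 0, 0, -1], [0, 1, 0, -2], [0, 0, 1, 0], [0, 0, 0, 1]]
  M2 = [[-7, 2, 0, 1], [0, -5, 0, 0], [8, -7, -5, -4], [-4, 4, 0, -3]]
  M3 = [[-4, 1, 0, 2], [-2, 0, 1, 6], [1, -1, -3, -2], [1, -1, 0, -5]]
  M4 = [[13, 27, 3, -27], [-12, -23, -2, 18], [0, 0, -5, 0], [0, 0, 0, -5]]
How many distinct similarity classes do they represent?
4 classes: {M1}, {M2}, {M3}, {M4}

Characteristic polynomials: χ_{M1} = (x - 1)^4, χ_{M2} = (x + 5)^4, χ_{M3} = (x + 3)^4, χ_{M4} = (x + 5)^4.

{M1}: invariant factors x - 1, x - 1, (x - 1)^2.

{M2}: invariant factors (x + 5)^2, (x + 5)^2.

{M3}: invariant factors x + 3, (x + 3)^3.

{M4}: invariant factors x + 5, x + 5, (x + 5)^2.

Matrices are similar if and only if their invariant-factor lists agree; the partition into similarity classes is {M1}, {M2}, {M3}, {M4}.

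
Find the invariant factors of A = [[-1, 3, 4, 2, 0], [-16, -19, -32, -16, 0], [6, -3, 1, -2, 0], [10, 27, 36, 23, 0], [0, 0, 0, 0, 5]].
x - 5, x - 5, (x - 5)(x + 3)^2

The Jordan structure of A has elementary divisors (x + 3)^2, (x - 5), (x - 5), (x - 5). Arranging the block sizes at each eigenvalue in decreasing order and taking row products gives the invariant factors.

Invariant factors (smallest first, each dividing the next): x - 5, x - 5, (x - 5)(x + 3)^2.

Check: the last factor (x - 5)(x + 3)^2 is the minimal polynomial, and the product (x - 5)^3(x + 3)^2 is the characteristic polynomial.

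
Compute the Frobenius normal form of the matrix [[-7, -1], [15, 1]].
R = [[0, -8], [1, -6]]

The invariant factors of A (the non-unit diagonal entries of the Smith normal form of xI - A over ℚ[x]) are (x + 2)(x + 4), each dividing the next. The characteristic polynomial is their product, (x + 2)(x + 4).

The rational canonical form is the block-diagonal matrix of companion matrices C(f_i):
R = [[0, -8], [1, -6]].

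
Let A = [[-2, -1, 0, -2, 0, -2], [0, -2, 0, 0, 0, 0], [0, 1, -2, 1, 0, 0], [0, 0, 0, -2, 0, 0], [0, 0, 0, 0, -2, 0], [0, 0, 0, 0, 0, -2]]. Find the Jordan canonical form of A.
J = [[-2, 1, 0, 0, 0, 0], [0, -2, 0, 0, 0, 0], [0, 0, -2, 1, 0, 0], [0, 0, 0, -2, 0, 0], [0, 0, 0, 0, -2, 0], [0, 0, 0, 0, 0, -2]]

The characteristic polynomial is det(xI - A) = (x + 2)^6, so the eigenvalues are -2 (algebraic multiplicity 6).

For λ = -2: rank(A + 2I) = 2, rank((A + 2I)^2) = 0. The eigenspace has dimension 6 - 2 = 4, so there are 4 Jordan blocks; the rank sequence gives block sizes [2, 2, 1, 1].

Assembling the blocks gives the Jordan form J above.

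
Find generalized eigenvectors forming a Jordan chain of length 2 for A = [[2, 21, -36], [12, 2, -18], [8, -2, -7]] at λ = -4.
v_1 = [[-2, -3, -2]]^T, v_2 = [[-3, -6, -4]]^T

We seek v_1 ∈ ker((A + 4I)^2) \ ker(A + 4I), then set v_{i+1} = (A + 4I) v_i.

One such chain is v_1 = [[-2, -3, -2]]^T, v_2 = [[-3, -6, -4]]^T. Check: (A + 4I) v_2 = [[0, 0, 0]]^T = 0.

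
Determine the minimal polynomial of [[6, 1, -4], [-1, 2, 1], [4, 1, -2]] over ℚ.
The characteristic polynomial factors as (x - 2)^3. The minimal polynomial is ∏(x - λ)^{k_λ} where k_λ is the size of the largest Jordan block at λ.

For λ = 2: rank(A - 2I) = 2, and the largest Jordan block has size 3 (the smallest k with rank((A - 2I)^k) = rank((A - 2I)^(k+1))).

So m_A(x) = (x - 2)^3.

m_A(x) = (x - 2)^3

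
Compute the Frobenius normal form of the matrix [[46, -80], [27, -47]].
R = [[0, 2], [1, -1]]

The invariant factors of A (the non-unit diagonal entries of the Smith normal form of xI - A over ℚ[x]) are (x - 1)(x + 2), each dividing the next. The characteristic polynomial is their product, (x - 1)(x + 2).

The rational canonical form is the block-diagonal matrix of companion matrices C(f_i):
R = [[0, 2], [1, -1]].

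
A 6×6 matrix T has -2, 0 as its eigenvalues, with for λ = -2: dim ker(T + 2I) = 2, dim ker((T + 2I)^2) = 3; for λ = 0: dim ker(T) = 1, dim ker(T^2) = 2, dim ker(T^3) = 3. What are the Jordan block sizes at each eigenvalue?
Jordan blocks: (-2, 2), (-2, 1), (0, 3)

λ = -2: successive nullity increments [2, 1] count blocks of size ≥ k; block sizes are [2, 1].
λ = 0: successive nullity increments [1, 1, 1] count blocks of size ≥ k; block sizes are [3].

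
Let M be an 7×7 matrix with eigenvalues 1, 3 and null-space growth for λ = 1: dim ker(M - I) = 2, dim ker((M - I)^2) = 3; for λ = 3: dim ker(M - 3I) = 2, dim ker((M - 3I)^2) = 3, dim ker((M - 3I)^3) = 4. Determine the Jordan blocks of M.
λ = 1: successive nullity increments [2, 1] count blocks of size ≥ k; block sizes are [2, 1].
λ = 3: successive nullity increments [2, 1, 1] count blocks of size ≥ k; block sizes are [3, 1].

Jordan blocks: (1, 2), (1, 1), (3, 3), (3, 1)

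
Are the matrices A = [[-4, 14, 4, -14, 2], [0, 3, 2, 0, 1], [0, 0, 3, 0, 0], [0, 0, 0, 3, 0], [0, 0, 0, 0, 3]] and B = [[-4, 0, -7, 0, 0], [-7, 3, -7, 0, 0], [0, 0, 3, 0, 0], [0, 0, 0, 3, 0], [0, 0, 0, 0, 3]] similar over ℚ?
Both have characteristic polynomial (x - 3)^4(x + 4), but the minimal polynomial of A is (x - 3)^2(x + 4) while the minimal polynomial of B is (x - 3)(x + 4). The minimal polynomial is a similarity invariant, so A and B are not similar.

No.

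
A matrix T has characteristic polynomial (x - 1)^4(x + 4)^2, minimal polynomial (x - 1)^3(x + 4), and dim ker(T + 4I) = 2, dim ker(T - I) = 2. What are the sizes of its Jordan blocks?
Jordan blocks: (-4, 1), (-4, 1), (1, 3), (1, 1)

λ = -4: algebraic multiplicity 2 (exponent in χ_T), largest block size 1 (exponent in m_T), 2 blocks (geometric multiplicity). These force block sizes [1, 1].
λ = 1: algebraic multiplicity 4 (exponent in χ_T), largest block size 3 (exponent in m_T), 2 blocks (geometric multiplicity). These force block sizes [3, 1].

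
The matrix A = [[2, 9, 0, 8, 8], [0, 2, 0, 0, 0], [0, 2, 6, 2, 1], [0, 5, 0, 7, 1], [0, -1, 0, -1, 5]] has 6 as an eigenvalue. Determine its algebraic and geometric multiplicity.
The characteristic polynomial is (x - 6)^3(x - 2)^2, so the factor x - 6 appears with exponent 3: the algebraic multiplicity is 3.

rank(A - 6I) = 4, so the eigenspace has dimension 5 - 4 = 1: the geometric multiplicity is 1.

Since 1 < 3, A is not diagonalizable.

algebraic multiplicity 3, geometric multiplicity 1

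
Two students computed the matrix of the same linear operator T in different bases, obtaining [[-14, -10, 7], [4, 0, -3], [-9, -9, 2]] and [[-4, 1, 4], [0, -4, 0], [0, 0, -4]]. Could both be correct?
Both have characteristic polynomial (x + 4)^3, but the minimal polynomial of A is (x + 4)^3 while the minimal polynomial of B is (x + 4)^2. The minimal polynomial is a similarity invariant, so A and B are not similar.

No.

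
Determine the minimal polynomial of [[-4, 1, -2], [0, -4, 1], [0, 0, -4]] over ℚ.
The characteristic polynomial factors as (x + 4)^3. The minimal polynomial is ∏(x - λ)^{k_λ} where k_λ is the size of the largest Jordan block at λ.

For λ = -4: rank(A + 4I) = 2, and the largest Jordan block has size 3 (the smallest k with rank((A + 4I)^k) = rank((A + 4I)^(k+1))).

So m_A(x) = (x + 4)^3.

m_A(x) = (x + 4)^3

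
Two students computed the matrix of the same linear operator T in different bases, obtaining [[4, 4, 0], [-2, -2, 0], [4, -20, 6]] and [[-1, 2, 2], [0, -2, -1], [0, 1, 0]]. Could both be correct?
trace(A) = 8 but trace(B) = -3. The trace is a similarity invariant, so A and B are not similar.

No.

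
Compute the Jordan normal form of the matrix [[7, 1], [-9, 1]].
The characteristic polynomial is det(xI - A) = (x - 4)^2, so the eigenvalues are 4 (algebraic multiplicity 2).

For λ = 4: rank(A - 4I) = 1, rank((A - 4I)^2) = 0. The eigenspace has dimension 2 - 1 = 1, so there is 1 Jordan block; the rank sequence gives block sizes [2].

Assembling the blocks gives the Jordan form J above.

J = [[4, 1], [0, 4]]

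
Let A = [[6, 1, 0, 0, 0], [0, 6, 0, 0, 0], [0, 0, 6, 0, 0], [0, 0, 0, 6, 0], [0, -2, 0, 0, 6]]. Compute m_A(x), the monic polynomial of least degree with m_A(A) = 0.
The characteristic polynomial factors as (x - 6)^5. The minimal polynomial is ∏(x - λ)^{k_λ} where k_λ is the size of the largest Jordan block at λ.

For λ = 6: rank(A - 6I) = 1, and the largest Jordan block has size 2 (the smallest k with rank((A - 6I)^k) = rank((A - 6I)^(k+1))).

So m_A(x) = (x - 6)^2.

m_A(x) = (x - 6)^2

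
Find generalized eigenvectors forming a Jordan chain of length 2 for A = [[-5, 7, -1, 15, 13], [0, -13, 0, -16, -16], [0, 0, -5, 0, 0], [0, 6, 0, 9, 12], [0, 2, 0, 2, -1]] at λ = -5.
We seek v_1 ∈ ker((A + 5I)^2) \ ker(A + 5I), then set v_{i+1} = (A + 5I) v_i.

One such chain is v_1 = [[2, 6, 2, 0, -3]]^T, v_2 = [[1, 0, 0, 0, 0]]^T. Check: (A + 5I) v_2 = [[0, 0, 0, 0, 0]]^T = 0.

v_1 = [[2, 6, 2, 0, -3]]^T, v_2 = [[1, 0, 0, 0, 0]]^T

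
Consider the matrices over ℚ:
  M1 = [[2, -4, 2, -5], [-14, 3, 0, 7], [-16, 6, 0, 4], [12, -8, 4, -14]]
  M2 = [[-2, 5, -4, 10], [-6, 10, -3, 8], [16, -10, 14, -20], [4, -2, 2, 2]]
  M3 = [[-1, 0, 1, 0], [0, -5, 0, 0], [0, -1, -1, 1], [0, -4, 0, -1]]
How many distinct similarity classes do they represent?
3 classes: {M1}, {M2}, {M3}

Characteristic polynomials: χ_{M1} = (x - 3)(x + 4)^3, χ_{M2} = (x - 6)^4, χ_{M3} = (x + 1)^3(x + 5).

{M1}: invariant factors x + 4, (x - 3)(x + 4)^2.

{M2}: invariant factors x - 6, (x - 6)^3.

{M3}: invariant factors (x + 1)^3(x + 5).

Matrices are similar if and only if their invariant-factor lists agree; the partition into similarity classes is {M1}, {M2}, {M3}.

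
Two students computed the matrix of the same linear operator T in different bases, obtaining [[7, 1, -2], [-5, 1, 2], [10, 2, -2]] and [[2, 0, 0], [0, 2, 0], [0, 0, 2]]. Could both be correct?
No.

Both have characteristic polynomial (x - 2)^3, but the minimal polynomial of A is (x - 2)^2 while the minimal polynomial of B is x - 2. The minimal polynomial is a similarity invariant, so A and B are not similar.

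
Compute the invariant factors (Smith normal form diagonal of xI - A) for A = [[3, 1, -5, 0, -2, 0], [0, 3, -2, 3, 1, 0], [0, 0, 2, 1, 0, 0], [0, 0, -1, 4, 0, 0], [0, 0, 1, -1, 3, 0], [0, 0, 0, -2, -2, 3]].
x - 3, (x - 3)^2, (x - 3)^3

The Jordan structure of A has elementary divisors (x - 3)^3, (x - 3)^2, (x - 3). Arranging the block sizes at each eigenvalue in decreasing order and taking row products gives the invariant factors.

Invariant factors (smallest first, each dividing the next): x - 3, (x - 3)^2, (x - 3)^3.

Check: the last factor (x - 3)^3 is the minimal polynomial, and the product (x - 3)^6 is the characteristic polynomial.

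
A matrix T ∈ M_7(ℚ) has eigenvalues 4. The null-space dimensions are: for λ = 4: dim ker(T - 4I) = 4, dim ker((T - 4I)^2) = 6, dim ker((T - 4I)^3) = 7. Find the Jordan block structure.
λ = 4: successive nullity increments [4, 2, 1] count blocks of size ≥ k; block sizes are [3, 2, 1, 1].

Jordan blocks: (4, 3), (4, 2), (4, 1), (4, 1)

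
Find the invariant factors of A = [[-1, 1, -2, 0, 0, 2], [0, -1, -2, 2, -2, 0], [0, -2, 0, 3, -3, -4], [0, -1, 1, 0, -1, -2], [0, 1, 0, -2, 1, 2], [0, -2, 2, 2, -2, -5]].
The Jordan structure of A has elementary divisors (x + 1)^2, (x + 1)^2, (x + 1), (x + 1). Arranging the block sizes at each eigenvalue in decreasing order and taking row products gives the invariant factors.

Invariant factors (smallest first, each dividing the next): x + 1, x + 1, (x + 1)^2, (x + 1)^2.

Check: the last factor (x + 1)^2 is the minimal polynomial, and the product (x + 1)^6 is the characteristic polynomial.

x + 1, x + 1, (x + 1)^2, (x + 1)^2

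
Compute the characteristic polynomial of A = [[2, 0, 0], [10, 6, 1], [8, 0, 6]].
χ_A(x) = (x - 6)^2(x - 2)

xI - A = [[x - 2, 0, 0], [-10, x - 6, -1], [-8, 0, x - 6]].

Expanding det(xI - A) along the first row:
det(xI - A) = + (x - 2)·det([[x - 6, -1], [0, x - 6]]) - (0)·det([[-10, -1], [-8, x - 6]]) + (0)·det([[-10, x - 6], [-8, 0]]).

Evaluating gives χ_A(x) = x^3 - 14x^2 + 60x - 72 = (x - 6)^2(x - 2).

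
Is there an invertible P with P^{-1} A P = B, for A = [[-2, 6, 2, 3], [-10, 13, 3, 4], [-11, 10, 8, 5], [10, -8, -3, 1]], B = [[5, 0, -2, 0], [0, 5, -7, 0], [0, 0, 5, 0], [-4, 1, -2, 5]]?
Two matrices over a field are similar if and only if they have the same invariant factors.

Both A and B have characteristic polynomial (x - 5)^4 and minimal polynomial (x - 5)^3. Computing further, both have invariant factors x - 5, (x - 5)^3. Hence A and B are similar.

Yes.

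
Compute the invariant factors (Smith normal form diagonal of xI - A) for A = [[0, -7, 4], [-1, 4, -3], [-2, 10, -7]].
(x + 1)^3

The Jordan structure of A has elementary divisors (x + 1)^3. Arranging the block sizes at each eigenvalue in decreasing order and taking row products gives the invariant factors.

Invariant factors (smallest first, each dividing the next): (x + 1)^3.

Check: the last factor (x + 1)^3 is the minimal polynomial, and the product (x + 1)^3 is the characteristic polynomial.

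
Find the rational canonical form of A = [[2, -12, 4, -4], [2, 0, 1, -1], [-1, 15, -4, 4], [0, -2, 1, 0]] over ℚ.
R = [[0, 0, 0, -6], [1, 0, 0, -1], [0, 1, 0, 1], [0, 0, 1, -2]]

The invariant factors of A (the non-unit diagonal entries of the Smith normal form of xI - A over ℚ[x]) are (x + 2)(x^3 - x + 3), each dividing the next. The characteristic polynomial is their product, (x + 2)(x^3 - x + 3).

The rational canonical form is the block-diagonal matrix of companion matrices C(f_i):
R = [[0, 0, 0, -6], [1, 0, 0, -1], [0, 1, 0, 1], [0, 0, 1, -2]].

Note the characteristic polynomial does not split into linear factors over ℚ, so A has no Jordan form over ℚ; the rational canonical form exists over any field.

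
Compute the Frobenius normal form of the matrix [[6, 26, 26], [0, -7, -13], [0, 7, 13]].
R = [[6, 0, 0], [0, 0, 0], [0, 1, 6]]

The invariant factors of A (the non-unit diagonal entries of the Smith normal form of xI - A over ℚ[x]) are x - 6, x(x - 6), each dividing the next. The characteristic polynomial is their product, x(x - 6)^2.

The rational canonical form is the block-diagonal matrix of companion matrices C(f_i):
R = [[6, 0, 0], [0, 0, 0], [0, 1, 6]].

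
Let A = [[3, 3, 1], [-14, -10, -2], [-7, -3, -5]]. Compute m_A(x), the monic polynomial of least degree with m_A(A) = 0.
The characteristic polynomial factors as (x + 4)^3. The minimal polynomial is ∏(x - λ)^{k_λ} where k_λ is the size of the largest Jordan block at λ.

For λ = -4: rank(A + 4I) = 1, and the largest Jordan block has size 2 (the smallest k with rank((A + 4I)^k) = rank((A + 4I)^(k+1))).

So m_A(x) = (x + 4)^2.

m_A(x) = (x + 4)^2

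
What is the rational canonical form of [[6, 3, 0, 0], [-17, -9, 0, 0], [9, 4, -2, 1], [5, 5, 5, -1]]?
R = [[0, 3, 0, 0], [1, -3, 0, 0], [0, 0, 0, 3], [0, 0, 1, -3]]

The invariant factors of A (the non-unit diagonal entries of the Smith normal form of xI - A over ℚ[x]) are x^2 + 3x - 3, x^2 + 3x - 3, each dividing the next. The characteristic polynomial is their product, (x^2 + 3x - 3)^2.

The rational canonical form is the block-diagonal matrix of companion matrices C(f_i):
R = [[0, 3, 0, 0], [1, -3, 0, 0], [0, 0, 0, 3], [0, 0, 1, -3]].

Note the characteristic polynomial does not split into linear factors over ℚ, so A has no Jordan form over ℚ; the rational canonical form exists over any field.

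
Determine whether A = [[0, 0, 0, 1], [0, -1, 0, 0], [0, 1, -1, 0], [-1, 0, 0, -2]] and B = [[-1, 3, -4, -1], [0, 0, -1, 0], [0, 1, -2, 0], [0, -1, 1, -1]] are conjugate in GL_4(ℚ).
Two matrices over a field are similar if and only if they have the same invariant factors.

Both A and B have characteristic polynomial (x + 1)^4 and minimal polynomial (x + 1)^2. Computing further, both have invariant factors (x + 1)^2, (x + 1)^2. Hence A and B are similar.

Yes.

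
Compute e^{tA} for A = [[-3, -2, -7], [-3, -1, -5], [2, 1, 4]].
A has Jordan form J = [[0, 1, 0], [0, 0, 1], [0, 0, 0]] with A = PJP^{-1}, so e^{tA} = P e^{tJ} P^{-1}.

For a Jordan block J_k(λ), e^{tJ_k(λ)} = e^{λt} · (I + tN + t^2 N^2/2! + ... + t^{k-1} N^{k-1}/(k-1)!) where N is the nilpotent superdiagonal part.

Assembling the blocks and conjugating back gives the entries of e^{tA} as shown above.

e^{tA} = [[t^2/2 - 3*t + 1, t*(t - 4)/2, t*(3*t - 14)/2], [t*(t - 3), t^2 - t + 1, t*(3*t - 5)], [t*(4 - t)/2, t*(1 - t/2), -3*t^2/2 + 4*t + 1]]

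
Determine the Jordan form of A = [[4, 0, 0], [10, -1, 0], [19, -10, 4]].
J = [[-1, 0, 0], [0, 4, 1], [0, 0, 4]]

The characteristic polynomial is det(xI - A) = (x - 4)^2(x + 1), so the eigenvalues are -1 (algebraic multiplicity 1), 4 (algebraic multiplicity 2).

For λ = -1: algebraic multiplicity 1 gives one 1×1 block.

For λ = 4: rank(A - 4I) = 2, rank((A - 4I)^2) = 1. The eigenspace has dimension 3 - 2 = 1, so there is 1 Jordan block; the rank sequence gives block sizes [2].

Assembling the blocks gives the Jordan form J above.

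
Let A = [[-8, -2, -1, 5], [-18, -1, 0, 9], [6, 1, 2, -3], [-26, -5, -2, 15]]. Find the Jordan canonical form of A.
J = [[2, 1, 0, 0], [0, 2, 0, 0], [0, 0, 2, 1], [0, 0, 0, 2]]

The characteristic polynomial is det(xI - A) = (x - 2)^4, so the eigenvalues are 2 (algebraic multiplicity 4).

For λ = 2: rank(A - 2I) = 2, rank((A - 2I)^2) = 0. The eigenspace has dimension 4 - 2 = 2, so there are 2 Jordan blocks; the rank sequence gives block sizes [2, 2].

Assembling the blocks gives the Jordan form J above.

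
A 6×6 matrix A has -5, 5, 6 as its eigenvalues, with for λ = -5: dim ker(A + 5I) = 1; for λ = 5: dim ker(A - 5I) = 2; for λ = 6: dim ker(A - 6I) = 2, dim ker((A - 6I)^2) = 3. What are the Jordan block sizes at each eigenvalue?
Jordan blocks: (-5, 1), (5, 1), (5, 1), (6, 2), (6, 1)

λ = -5: successive nullity increments [1] count blocks of size ≥ k; block sizes are [1].
λ = 5: successive nullity increments [2] count blocks of size ≥ k; block sizes are [1, 1].
λ = 6: successive nullity increments [2, 1] count blocks of size ≥ k; block sizes are [2, 1].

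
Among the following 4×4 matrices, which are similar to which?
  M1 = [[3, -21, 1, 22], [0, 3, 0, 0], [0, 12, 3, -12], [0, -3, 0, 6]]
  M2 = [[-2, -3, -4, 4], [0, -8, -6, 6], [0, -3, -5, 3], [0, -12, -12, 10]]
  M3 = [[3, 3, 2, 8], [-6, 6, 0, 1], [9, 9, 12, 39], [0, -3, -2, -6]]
Characteristic polynomials: χ_{M1} = (x - 6)(x - 3)^3, χ_{M2} = (x - 1)(x + 2)^3, χ_{M3} = (x - 6)(x - 3)^3.

{M1}: invariant factors x - 3, (x - 6)(x - 3)^2.

{M2}: invariant factors x + 2, (x - 1)(x + 2)^2.

{M3}: invariant factors (x - 6)(x - 3)^3.

Matrices are similar if and only if their invariant-factor lists agree; the partition into similarity classes is {M1}, {M2}, {M3}.

3 classes: {M1}, {M2}, {M3}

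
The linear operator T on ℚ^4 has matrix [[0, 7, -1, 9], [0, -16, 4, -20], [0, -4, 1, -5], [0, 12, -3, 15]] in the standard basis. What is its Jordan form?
J = [[0, 1, 0, 0], [0, 0, 0, 0], [0, 0, 0, 1], [0, 0, 0, 0]]

The characteristic polynomial is det(xI - A) = x^4, so the eigenvalues are 0 (algebraic multiplicity 4).

For λ = 0: rank(A) = 2, rank(A^2) = 0. The eigenspace has dimension 4 - 2 = 2, so there are 2 Jordan blocks; the rank sequence gives block sizes [2, 2].

Assembling the blocks gives the Jordan form J above.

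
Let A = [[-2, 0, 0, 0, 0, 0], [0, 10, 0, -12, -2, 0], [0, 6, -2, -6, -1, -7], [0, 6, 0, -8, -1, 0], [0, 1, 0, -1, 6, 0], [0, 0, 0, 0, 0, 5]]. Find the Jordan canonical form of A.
J = [[-2, 0, 0, 0, 0, 0], [0, -2, 0, 0, 0, 0], [0, 0, -2, 0, 0, 0], [0, 0, 0, 5, 1, 0], [0, 0, 0, 0, 5, 0], [0, 0, 0, 0, 0, 5]]

The characteristic polynomial is det(xI - A) = (x - 5)^3(x + 2)^3, so the eigenvalues are -2 (algebraic multiplicity 3), 5 (algebraic multiplicity 3).

For λ = -2: rank(A + 2I) = 3. The eigenspace has dimension 6 - 3 = 3, so there are 3 Jordan blocks; the rank sequence gives block sizes [1, 1, 1].

For λ = 5: rank(A - 5I) = 4, rank((A - 5I)^2) = 3. The eigenspace has dimension 6 - 4 = 2, so there are 2 Jordan blocks; the rank sequence gives block sizes [2, 1].

Assembling the blocks gives the Jordan form J above.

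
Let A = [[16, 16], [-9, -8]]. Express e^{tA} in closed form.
A has Jordan form J = [[4, 1], [0, 4]] with A = PJP^{-1}, so e^{tA} = P e^{tJ} P^{-1}.

For a Jordan block J_k(λ), e^{tJ_k(λ)} = e^{λt} · (I + tN + t^2 N^2/2! + ... + t^{k-1} N^{k-1}/(k-1)!) where N is the nilpotent superdiagonal part.

Assembling the blocks and conjugating back gives the entries of e^{tA} as shown above.

e^{tA} = [[(12*t + 1)*e^{4*t}, 16*t*e^{4*t}], [-9*t*e^{4*t}, (1 - 12*t)*e^{4*t}]]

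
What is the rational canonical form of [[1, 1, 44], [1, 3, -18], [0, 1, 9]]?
R = [[0, 0, 80], [1, 0, -56], [0, 1, 13]]

The invariant factors of A (the non-unit diagonal entries of the Smith normal form of xI - A over ℚ[x]) are (x - 5)(x - 4)^2, each dividing the next. The characteristic polynomial is their product, (x - 5)(x - 4)^2.

The rational canonical form is the block-diagonal matrix of companion matrices C(f_i):
R = [[0, 0, 80], [1, 0, -56], [0, 1, 13]].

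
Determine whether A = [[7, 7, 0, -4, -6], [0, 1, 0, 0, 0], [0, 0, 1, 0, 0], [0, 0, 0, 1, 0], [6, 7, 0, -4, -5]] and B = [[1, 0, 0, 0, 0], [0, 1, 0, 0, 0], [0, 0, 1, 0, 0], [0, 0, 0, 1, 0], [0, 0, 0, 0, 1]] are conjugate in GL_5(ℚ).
Both have characteristic polynomial (x - 1)^5, but the minimal polynomial of A is (x - 1)^2 while the minimal polynomial of B is x - 1. The minimal polynomial is a similarity invariant, so A and B are not similar.

No.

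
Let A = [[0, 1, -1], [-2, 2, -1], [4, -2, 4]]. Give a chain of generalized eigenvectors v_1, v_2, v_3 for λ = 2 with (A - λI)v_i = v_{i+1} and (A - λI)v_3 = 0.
We seek v_1 ∈ ker((A - 2I)^3) \ ker((A - 2I)^2), then set v_{i+1} = (A - 2I) v_i.

One such chain is v_1 = [[1, 0, -3]]^T, v_2 = [[1, 1, -2]]^T, v_3 = [[1, 0, -2]]^T. Check: (A - 2I) v_3 = [[0, 0, 0]]^T = 0.

v_1 = [[1, 0, -3]]^T, v_2 = [[1, 1, -2]]^T, v_3 = [[1, 0, -2]]^T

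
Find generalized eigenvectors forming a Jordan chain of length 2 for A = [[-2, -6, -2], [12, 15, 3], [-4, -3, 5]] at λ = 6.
v_1 = [[0, 0, -1]]^T, v_2 = [[2, -3, 1]]^T

We seek v_1 ∈ ker((A - 6I)^2) \ ker(A - 6I), then set v_{i+1} = (A - 6I) v_i.

One such chain is v_1 = [[0, 0, -1]]^T, v_2 = [[2, -3, 1]]^T. Check: (A - 6I) v_2 = [[0, 0, 0]]^T = 0.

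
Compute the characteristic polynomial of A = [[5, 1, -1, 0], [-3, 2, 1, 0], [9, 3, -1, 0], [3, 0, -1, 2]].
xI - A = [[x - 5, -1, 1, 0], [3, x - 2, -1, 0], [-9, -3, x + 1, 0], [-3, 0, 1, x - 2]].

Expanding det(xI - A) along the first row:
det(xI - A) = + (x - 5)·det([[x - 2, -1, 0], [-3, x + 1, 0], [0, 1, x - 2]]) - (-1)·det([[3, -1, 0], [-9, x + 1, 0], [-3, 1, x - 2]]) + (1)·det([[3, x - 2, 0], [-9, -3, 0], [-3, 0, x - 2]]) - (0)·det([[3, x - 2, -1], [-9, -3, x + 1], [-3, 0, 1]]).

Evaluating gives χ_A(x) = x^4 - 8x^3 + 24x^2 - 32x + 16 = (x - 2)^4.

χ_A(x) = (x - 2)^4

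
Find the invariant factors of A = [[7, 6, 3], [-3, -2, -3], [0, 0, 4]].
x - 4, (x - 4)(x - 1)

The Jordan structure of A has elementary divisors (x - 1), (x - 4), (x - 4). Arranging the block sizes at each eigenvalue in decreasing order and taking row products gives the invariant factors.

Invariant factors (smallest first, each dividing the next): x - 4, (x - 4)(x - 1).

Check: the last factor (x - 4)(x - 1) is the minimal polynomial, and the product (x - 4)^2(x - 1) is the characteristic polynomial.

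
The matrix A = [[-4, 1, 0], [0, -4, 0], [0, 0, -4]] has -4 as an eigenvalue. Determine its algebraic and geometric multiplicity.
The characteristic polynomial is (x + 4)^3, so the factor x + 4 appears with exponent 3: the algebraic multiplicity is 3.

rank(A + 4I) = 1, so the eigenspace has dimension 3 - 1 = 2: the geometric multiplicity is 2.

Since 2 < 3, A is not diagonalizable.

algebraic multiplicity 3, geometric multiplicity 2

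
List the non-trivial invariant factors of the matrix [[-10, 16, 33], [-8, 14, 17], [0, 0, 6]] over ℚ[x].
The Jordan structure of A has elementary divisors (x + 2), (x - 6)^2. Arranging the block sizes at each eigenvalue in decreasing order and taking row products gives the invariant factors.

Invariant factors (smallest first, each dividing the next): (x - 6)^2(x + 2).

Check: the last factor (x - 6)^2(x + 2) is the minimal polynomial, and the product (x - 6)^2(x + 2) is the characteristic polynomial.

(x - 6)^2(x + 2)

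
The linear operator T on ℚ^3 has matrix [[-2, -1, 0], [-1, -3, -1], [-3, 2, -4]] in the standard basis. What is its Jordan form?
J = [[-3, 1, 0], [0, -3, 1], [0, 0, -3]]

The characteristic polynomial is det(xI - A) = (x + 3)^3, so the eigenvalues are -3 (algebraic multiplicity 3).

For λ = -3: rank(A + 3I) = 2, rank((A + 3I)^2) = 1, rank((A + 3I)^3) = 0. The eigenspace has dimension 3 - 2 = 1, so there is 1 Jordan block; the rank sequence gives block sizes [3].

Assembling the blocks gives the Jordan form J above.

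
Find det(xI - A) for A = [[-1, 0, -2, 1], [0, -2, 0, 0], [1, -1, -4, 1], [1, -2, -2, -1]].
χ_A(x) = (x + 2)^4

xI - A = [[x + 1, 0, 2, -1], [0, x + 2, 0, 0], [-1, 1, x + 4, -1], [-1, 2, 2, x + 1]].

Expanding det(xI - A) along the first row:
det(xI - A) = + (x + 1)·det([[x + 2, 0, 0], [1, x + 4, -1], [2, 2, x + 1]]) - (0)·det([[0, 0, 0], [-1, x + 4, -1], [-1, 2, x + 1]]) + (2)·det([[0, x + 2, 0], [-1, 1, -1], [-1, 2, x + 1]]) - (-1)·det([[0, x + 2, 0], [-1, 1, x + 4], [-1, 2, 2]]).

Evaluating gives χ_A(x) = x^4 + 8x^3 + 24x^2 + 32x + 16 = (x + 2)^4.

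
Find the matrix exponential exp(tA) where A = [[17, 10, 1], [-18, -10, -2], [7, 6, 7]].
A has Jordan form J = [[4, 1, 0], [0, 4, 0], [0, 0, 6]] with A = PJP^{-1}, so e^{tA} = P e^{tJ} P^{-1}.

For a Jordan block J_k(λ), e^{tJ_k(λ)} = e^{λt} · (I + tN + t^2 N^2/2! + ... + t^{k-1} N^{k-1}/(k-1)!) where N is the nilpotent superdiagonal part.

Assembling the blocks and conjugating back gives the entries of e^{tA} as shown above.

e^{tA} = [[(15*t - e^{2*t} + 2)*e^{4*t}, (12*t - e^{2*t} + 1)*e^{4*t}, (3*t - e^{2*t} + 1)*e^{4*t}], [(-20*t + e^{2*t} - 1)*e^{4*t}, (-16*t + e^{2*t})*e^{4*t}, (-4*t + e^{2*t} - 1)*e^{4*t}], [(5*t + e^{2*t} - 1)*e^{4*t}, (4*t + e^{2*t} - 1)*e^{4*t}, (t + e^{2*t})*e^{4*t}]]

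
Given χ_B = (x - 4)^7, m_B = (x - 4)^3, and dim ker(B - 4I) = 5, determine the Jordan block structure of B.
Jordan blocks: (4, 3), (4, 1), (4, 1), (4, 1), (4, 1)

λ = 4: algebraic multiplicity 7 (exponent in χ_B), largest block size 3 (exponent in m_B), 5 blocks (geometric multiplicity). These force block sizes [3, 1, 1, 1, 1].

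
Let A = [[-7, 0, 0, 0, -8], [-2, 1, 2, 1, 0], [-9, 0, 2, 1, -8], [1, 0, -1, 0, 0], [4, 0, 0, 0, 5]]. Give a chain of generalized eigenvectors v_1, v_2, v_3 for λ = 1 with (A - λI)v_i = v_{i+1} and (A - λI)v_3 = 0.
We seek v_1 ∈ ker((A - I)^3) \ ker((A - I)^2), then set v_{i+1} = (A - I) v_i.

One such chain is v_1 = [[0, -1, 0, 1, 0]]^T, v_2 = [[0, 1, 1, -1, 0]]^T, v_3 = [[0, 1, 0, 0, 0]]^T. Check: (A - I) v_3 = [[0, 0, 0, 0, 0]]^T = 0.

v_1 = [[0, -1, 0, 1, 0]]^T, v_2 = [[0, 1, 1, -1, 0]]^T, v_3 = [[0, 1, 0, 0, 0]]^T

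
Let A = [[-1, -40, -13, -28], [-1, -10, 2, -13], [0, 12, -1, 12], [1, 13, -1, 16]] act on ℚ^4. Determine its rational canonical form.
R = [[0, 15, 0, 0], [1, 2, 0, 0], [0, 0, 0, 15], [0, 0, 1, 2]]

The invariant factors of A (the non-unit diagonal entries of the Smith normal form of xI - A over ℚ[x]) are (x - 5)(x + 3), (x - 5)(x + 3), each dividing the next. The characteristic polynomial is their product, (x - 5)^2(x + 3)^2.

The rational canonical form is the block-diagonal matrix of companion matrices C(f_i):
R = [[0, 15, 0, 0], [1, 2, 0, 0], [0, 0, 0, 15], [0, 0, 1, 2]].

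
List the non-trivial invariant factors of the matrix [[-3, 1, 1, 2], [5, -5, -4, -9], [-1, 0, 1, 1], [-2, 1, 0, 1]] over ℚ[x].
x^2(x + 3)^2

The Jordan structure of A has elementary divisors (x + 3)^2, x^2. Arranging the block sizes at each eigenvalue in decreasing order and taking row products gives the invariant factors.

Invariant factors (smallest first, each dividing the next): x^2(x + 3)^2.

Check: the last factor x^2(x + 3)^2 is the minimal polynomial, and the product x^2(x + 3)^2 is the characteristic polynomial.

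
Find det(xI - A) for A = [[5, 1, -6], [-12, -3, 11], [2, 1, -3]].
xI - A = [[x - 5, -1, 6], [12, x + 3, -11], [-2, -1, x + 3]].

Expanding det(xI - A) along the first row:
det(xI - A) = + (x - 5)·det([[x + 3, -11], [-1, x + 3]]) - (-1)·det([[12, -11], [-2, x + 3]]) + (6)·det([[12, x + 3], [-2, -1]]).

Evaluating gives χ_A(x) = x^3 + x^2 - 8x - 12 = (x - 3)(x + 2)^2.

χ_A(x) = (x - 3)(x + 2)^2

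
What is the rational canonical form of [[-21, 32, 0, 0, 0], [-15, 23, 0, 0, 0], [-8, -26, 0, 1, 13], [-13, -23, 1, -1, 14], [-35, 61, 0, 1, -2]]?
The invariant factors of A (the non-unit diagonal entries of the Smith normal form of xI - A over ℚ[x]) are (x - 3)(x + 1), (x - 3)(x + 1)(x + 5), each dividing the next. The characteristic polynomial is their product, (x - 3)^2(x + 1)^2(x + 5).

The rational canonical form is the block-diagonal matrix of companion matrices C(f_i):
R = [[0, 3, 0, 0, 0], [1, 2, 0, 0, 0], [0, 0, 0, 0, 15], [0, 0, 1, 0, 13], [0, 0, 0, 1, -3]].

R = [[0, 3, 0, 0, 0], [1, 2, 0, 0, 0], [0, 0, 0, 0, 15], [0, 0, 1, 0, 13], [0, 0, 0, 1, -3]]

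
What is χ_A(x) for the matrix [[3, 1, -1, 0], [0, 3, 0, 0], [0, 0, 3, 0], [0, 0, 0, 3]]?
χ_A(x) = (x - 3)^4

xI - A = [[x - 3, -1, 1, 0], [0, x - 3, 0, 0], [0, 0, x - 3, 0], [0, 0, 0, x - 3]].

Expanding det(xI - A) along the first row:
det(xI - A) = + (x - 3)·det([[x - 3, 0, 0], [0, x - 3, 0], [0, 0, x - 3]]) - (-1)·det([[0, 0, 0], [0, x - 3, 0], [0, 0, x - 3]]) + (1)·det([[0, x - 3, 0], [0, 0, 0], [0, 0, x - 3]]) - (0)·det([[0, x - 3, 0], [0, 0, x - 3], [0, 0, 0]]).

Evaluating gives χ_A(x) = x^4 - 12x^3 + 54x^2 - 108x + 81 = (x - 3)^4.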